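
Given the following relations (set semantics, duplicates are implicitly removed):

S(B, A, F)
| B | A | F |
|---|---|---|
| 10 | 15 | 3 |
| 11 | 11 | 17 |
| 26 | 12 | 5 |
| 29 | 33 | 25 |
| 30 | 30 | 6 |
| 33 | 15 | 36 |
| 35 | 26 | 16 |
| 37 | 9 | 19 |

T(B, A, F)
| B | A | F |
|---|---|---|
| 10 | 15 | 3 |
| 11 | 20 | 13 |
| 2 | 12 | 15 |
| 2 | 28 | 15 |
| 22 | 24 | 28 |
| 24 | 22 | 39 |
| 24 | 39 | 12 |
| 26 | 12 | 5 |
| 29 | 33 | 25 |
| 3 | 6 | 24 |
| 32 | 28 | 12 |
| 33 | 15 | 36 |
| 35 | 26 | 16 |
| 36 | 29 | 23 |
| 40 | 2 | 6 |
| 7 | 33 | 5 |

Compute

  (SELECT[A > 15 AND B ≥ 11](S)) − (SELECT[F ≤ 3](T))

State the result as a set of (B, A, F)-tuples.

Selection A > 15 AND B ≥ 11: {(29, 33, 25), (30, 30, 6), (35, 26, 16)}
Selection F ≤ 3: {(10, 15, 3)}
Taking the difference: {(29, 33, 25), (30, 30, 6), (35, 26, 16)}

{(29, 33, 25), (30, 30, 6), (35, 26, 16)}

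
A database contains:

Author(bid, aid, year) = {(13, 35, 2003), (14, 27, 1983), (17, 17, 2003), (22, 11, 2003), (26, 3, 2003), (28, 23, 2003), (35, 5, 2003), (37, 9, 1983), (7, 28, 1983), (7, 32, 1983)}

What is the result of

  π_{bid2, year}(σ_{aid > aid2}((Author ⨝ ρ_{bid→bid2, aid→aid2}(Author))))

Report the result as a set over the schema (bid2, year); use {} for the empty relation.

ρ[bid→bid2, aid→aid2]: schema becomes (bid2, aid2, year); tuples unchanged.
Joining Author and ρ_{bid→bid2, aid→aid2}(Author) on year yields {(13, 35, 2003, 13, 35), (13, 35, 2003, 17, 17), (13, 35, 2003, 22, 11), (13, 35, 2003, 26, 3), (13, 35, 2003, 28, 23), (13, 35, 2003, 35, 5), (14, 27, 1983, 14, 27), (14, 27, 1983, 37, 9), (14, 27, 1983, 7, 28), (14, 27, 1983, 7, 32), (17, 17, 2003, 13, 35), (17, 17, 2003, 17, 17), (17, 17, 2003, 22, 11), (17, 17, 2003, 26, 3), (17, 17, 2003, 28, 23), (17, 17, 2003, 35, 5), (22, 11, 2003, 13, 35), (22, 11, 2003, 17, 17), (22, 11, 2003, 22, 11), (22, 11, 2003, 26, 3), (22, 11, 2003, 28, 23), (22, 11, 2003, 35, 5), (26, 3, 2003, 13, 35), (26, 3, 2003, 17, 17), (26, 3, 2003, 22, 11), (26, 3, 2003, 26, 3), (26, 3, 2003, 28, 23), (26, 3, 2003, 35, 5), (28, 23, 2003, 13, 35), (28, 23, 2003, 17, 17), (28, 23, 2003, 22, 11), (28, 23, 2003, 26, 3), (28, 23, 2003, 28, 23), (28, 23, 2003, 35, 5), (35, 5, 2003, 13, 35), (35, 5, 2003, 17, 17), (35, 5, 2003, 22, 11), (35, 5, 2003, 26, 3), (35, 5, 2003, 28, 23), (35, 5, 2003, 35, 5), (37, 9, 1983, 14, 27), (37, 9, 1983, 37, 9), (37, 9, 1983, 7, 28), (37, 9, 1983, 7, 32), (7, 28, 1983, 14, 27), (7, 28, 1983, 37, 9), (7, 28, 1983, 7, 28), (7, 28, 1983, 7, 32), (7, 32, 1983, 14, 27), (7, 32, 1983, 37, 9), (7, 32, 1983, 7, 28), (7, 32, 1983, 7, 32)}.
Apply σ_{aid > aid2}; surviving tuples: {(13, 35, 2003, 17, 17), (13, 35, 2003, 22, 11), (13, 35, 2003, 26, 3), (13, 35, 2003, 28, 23), (13, 35, 2003, 35, 5), (14, 27, 1983, 37, 9), (17, 17, 2003, 22, 11), (17, 17, 2003, 26, 3), (17, 17, 2003, 35, 5), (22, 11, 2003, 26, 3), (22, 11, 2003, 35, 5), (28, 23, 2003, 17, 17), (28, 23, 2003, 22, 11), (28, 23, 2003, 26, 3), (28, 23, 2003, 35, 5), (35, 5, 2003, 26, 3), (7, 28, 1983, 14, 27), (7, 28, 1983, 37, 9), (7, 32, 1983, 14, 27), (7, 32, 1983, 37, 9), (7, 32, 1983, 7, 28)}
π[bid2, year]: project onto (bid2, year) (13 duplicate(s) eliminated) → {(14, 1983), (17, 2003), (22, 2003), (26, 2003), (28, 2003), (35, 2003), (37, 1983), (7, 1983)}

{(14, 1983), (17, 2003), (22, 2003), (26, 2003), (28, 2003), (35, 2003), (37, 1983), (7, 1983)}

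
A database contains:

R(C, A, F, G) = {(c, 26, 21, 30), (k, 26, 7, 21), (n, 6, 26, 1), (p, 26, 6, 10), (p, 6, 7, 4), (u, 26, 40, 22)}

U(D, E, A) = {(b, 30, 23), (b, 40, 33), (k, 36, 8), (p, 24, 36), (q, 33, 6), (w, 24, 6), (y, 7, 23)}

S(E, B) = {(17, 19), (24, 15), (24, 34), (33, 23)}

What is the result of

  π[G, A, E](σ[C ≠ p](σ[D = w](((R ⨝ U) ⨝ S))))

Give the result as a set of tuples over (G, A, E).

{(1, 6, 24)}

Joining R and U on A yields {(n, 6, 26, 1, q, 33), (n, 6, 26, 1, w, 24), (p, 6, 7, 4, q, 33), (p, 6, 7, 4, w, 24)}.
Joining (R ⨝ U) and S on E yields {(n, 6, 26, 1, q, 33, 23), (n, 6, 26, 1, w, 24, 15), (n, 6, 26, 1, w, 24, 34), (p, 6, 7, 4, q, 33, 23), (p, 6, 7, 4, w, 24, 15), (p, 6, 7, 4, w, 24, 34)}.
Apply σ_{D = w}; surviving tuples: {(n, 6, 26, 1, w, 24, 15), (n, 6, 26, 1, w, 24, 34), (p, 6, 7, 4, w, 24, 15), (p, 6, 7, 4, w, 24, 34)}
Apply σ_{C ≠ p}; surviving tuples: {(n, 6, 26, 1, w, 24, 15), (n, 6, 26, 1, w, 24, 34)}
Keep only column(s) G, A, E (1 duplicate(s) eliminated): {(1, 6, 24)}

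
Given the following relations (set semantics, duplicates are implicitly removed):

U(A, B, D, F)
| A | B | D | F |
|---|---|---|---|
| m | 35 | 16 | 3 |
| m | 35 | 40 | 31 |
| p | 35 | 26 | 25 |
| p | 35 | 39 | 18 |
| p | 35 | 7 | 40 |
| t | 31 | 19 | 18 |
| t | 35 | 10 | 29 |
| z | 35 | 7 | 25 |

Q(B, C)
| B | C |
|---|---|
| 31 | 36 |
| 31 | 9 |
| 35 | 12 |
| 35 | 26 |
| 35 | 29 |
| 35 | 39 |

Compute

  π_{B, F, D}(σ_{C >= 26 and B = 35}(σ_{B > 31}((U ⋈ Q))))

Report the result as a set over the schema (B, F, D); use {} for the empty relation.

{(35, 18, 39), (35, 25, 26), (35, 25, 7), (35, 29, 10), (35, 3, 16), (35, 31, 40), (35, 40, 7)}

U ⋈ Q (natural join on B): {(m, 35, 16, 3, 12), (m, 35, 16, 3, 26), (m, 35, 16, 3, 29), (m, 35, 16, 3, 39), (m, 35, 40, 31, 12), (m, 35, 40, 31, 26), (m, 35, 40, 31, 29), (m, 35, 40, 31, 39), (p, 35, 26, 25, 12), (p, 35, 26, 25, 26), (p, 35, 26, 25, 29), (p, 35, 26, 25, 39), (p, 35, 39, 18, 12), (p, 35, 39, 18, 26), (p, 35, 39, 18, 29), (p, 35, 39, 18, 39), (p, 35, 7, 40, 12), (p, 35, 7, 40, 26), (p, 35, 7, 40, 29), (p, 35, 7, 40, 39), (t, 31, 19, 18, 36), (t, 31, 19, 18, 9), (t, 35, 10, 29, 12), (t, 35, 10, 29, 26), (t, 35, 10, 29, 29), (t, 35, 10, 29, 39), (z, 35, 7, 25, 12), (z, 35, 7, 25, 26), (z, 35, 7, 25, 29), (z, 35, 7, 25, 39)}
Apply σ_{B > 31}; surviving tuples: {(m, 35, 16, 3, 12), (m, 35, 16, 3, 26), (m, 35, 16, 3, 29), (m, 35, 16, 3, 39), (m, 35, 40, 31, 12), (m, 35, 40, 31, 26), (m, 35, 40, 31, 29), (m, 35, 40, 31, 39), (p, 35, 26, 25, 12), (p, 35, 26, 25, 26), (p, 35, 26, 25, 29), (p, 35, 26, 25, 39), (p, 35, 39, 18, 12), (p, 35, 39, 18, 26), (p, 35, 39, 18, 29), (p, 35, 39, 18, 39), (p, 35, 7, 40, 12), (p, 35, 7, 40, 26), (p, 35, 7, 40, 29), (p, 35, 7, 40, 39), (t, 35, 10, 29, 12), (t, 35, 10, 29, 26), (t, 35, 10, 29, 29), (t, 35, 10, 29, 39), (z, 35, 7, 25, 12), (z, 35, 7, 25, 26), (z, 35, 7, 25, 29), (z, 35, 7, 25, 39)}
Apply σ_{C >= 26 and B = 35}; surviving tuples: {(m, 35, 16, 3, 26), (m, 35, 16, 3, 29), (m, 35, 16, 3, 39), (m, 35, 40, 31, 26), (m, 35, 40, 31, 29), (m, 35, 40, 31, 39), (p, 35, 26, 25, 26), (p, 35, 26, 25, 29), (p, 35, 26, 25, 39), (p, 35, 39, 18, 26), (p, 35, 39, 18, 29), (p, 35, 39, 18, 39), (p, 35, 7, 40, 26), (p, 35, 7, 40, 29), (p, 35, 7, 40, 39), (t, 35, 10, 29, 26), (t, 35, 10, 29, 29), (t, 35, 10, 29, 39), (z, 35, 7, 25, 26), (z, 35, 7, 25, 29), (z, 35, 7, 25, 39)}
π[B, F, D]: project onto (B, F, D) (14 duplicate(s) eliminated) → {(35, 18, 39), (35, 25, 26), (35, 25, 7), (35, 29, 10), (35, 3, 16), (35, 31, 40), (35, 40, 7)}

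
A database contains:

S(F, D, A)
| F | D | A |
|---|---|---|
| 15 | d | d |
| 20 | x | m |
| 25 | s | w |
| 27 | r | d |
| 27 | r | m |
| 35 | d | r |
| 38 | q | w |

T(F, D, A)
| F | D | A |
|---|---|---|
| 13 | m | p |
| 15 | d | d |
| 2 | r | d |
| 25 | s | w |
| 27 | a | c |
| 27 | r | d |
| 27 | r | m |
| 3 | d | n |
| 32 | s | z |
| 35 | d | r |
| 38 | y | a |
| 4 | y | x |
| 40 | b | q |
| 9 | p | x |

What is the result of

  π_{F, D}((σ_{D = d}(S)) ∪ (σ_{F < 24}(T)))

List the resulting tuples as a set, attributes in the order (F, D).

{(13, m), (15, d), (2, r), (3, d), (35, d), (4, y), (9, p)}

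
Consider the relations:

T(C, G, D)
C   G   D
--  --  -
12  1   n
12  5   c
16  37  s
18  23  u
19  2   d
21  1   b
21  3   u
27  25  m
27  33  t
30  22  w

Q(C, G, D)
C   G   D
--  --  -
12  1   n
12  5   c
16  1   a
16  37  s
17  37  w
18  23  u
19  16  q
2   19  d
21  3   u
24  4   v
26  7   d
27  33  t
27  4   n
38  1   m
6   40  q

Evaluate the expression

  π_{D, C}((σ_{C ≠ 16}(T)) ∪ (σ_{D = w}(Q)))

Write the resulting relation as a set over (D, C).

σ[C ≠ 16]: keep tuples satisfying C ≠ 16 → {(12, 1, n), (12, 5, c), (18, 23, u), (19, 2, d), (21, 1, b), (21, 3, u), (27, 25, m), (27, 33, t), (30, 22, w)}
σ[D = w]: keep tuples satisfying D = w → {(17, 37, w)}
Set union of the two operands is {(12, 1, n), (12, 5, c), (17, 37, w), (18, 23, u), (19, 2, d), (21, 1, b), (21, 3, u), (27, 25, m), (27, 33, t), (30, 22, w)}.
π_{D, C} gives {(b, 21), (c, 12), (d, 19), (m, 27), (n, 12), (t, 27), (u, 18), (u, 21), (w, 17), (w, 30)}.

{(b, 21), (c, 12), (d, 19), (m, 27), (n, 12), (t, 27), (u, 18), (u, 21), (w, 17), (w, 30)}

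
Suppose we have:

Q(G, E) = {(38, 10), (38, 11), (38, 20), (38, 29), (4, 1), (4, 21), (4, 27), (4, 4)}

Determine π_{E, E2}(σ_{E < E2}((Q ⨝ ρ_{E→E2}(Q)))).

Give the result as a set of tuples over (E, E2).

ρ[E→E2]: schema becomes (G, E2); tuples unchanged.
Q ⋈ ρ_{E→E2}(Q) (natural join on G): {(38, 10, 10), (38, 10, 11), (38, 10, 20), (38, 10, 29), (38, 11, 10), (38, 11, 11), (38, 11, 20), (38, 11, 29), (38, 20, 10), (38, 20, 11), (38, 20, 20), (38, 20, 29), (38, 29, 10), (38, 29, 11), (38, 29, 20), (38, 29, 29), (4, 1, 1), (4, 1, 21), (4, 1, 27), (4, 1, 4), (4, 21, 1), (4, 21, 21), (4, 21, 27), (4, 21, 4), (4, 27, 1), (4, 27, 21), (4, 27, 27), (4, 27, 4), (4, 4, 1), (4, 4, 21), (4, 4, 27), (4, 4, 4)}
σ[E < E2]: keep tuples satisfying E < E2 → {(38, 10, 11), (38, 10, 20), (38, 10, 29), (38, 11, 20), (38, 11, 29), (38, 20, 29), (4, 1, 21), (4, 1, 27), (4, 1, 4), (4, 21, 27), (4, 4, 21), (4, 4, 27)}
Keep only column(s) E, E2: {(1, 21), (1, 27), (1, 4), (10, 11), (10, 20), (10, 29), (11, 20), (11, 29), (20, 29), (21, 27), (4, 21), (4, 27)}

{(1, 21), (1, 27), (1, 4), (10, 11), (10, 20), (10, 29), (11, 20), (11, 29), (20, 29), (21, 27), (4, 21), (4, 27)}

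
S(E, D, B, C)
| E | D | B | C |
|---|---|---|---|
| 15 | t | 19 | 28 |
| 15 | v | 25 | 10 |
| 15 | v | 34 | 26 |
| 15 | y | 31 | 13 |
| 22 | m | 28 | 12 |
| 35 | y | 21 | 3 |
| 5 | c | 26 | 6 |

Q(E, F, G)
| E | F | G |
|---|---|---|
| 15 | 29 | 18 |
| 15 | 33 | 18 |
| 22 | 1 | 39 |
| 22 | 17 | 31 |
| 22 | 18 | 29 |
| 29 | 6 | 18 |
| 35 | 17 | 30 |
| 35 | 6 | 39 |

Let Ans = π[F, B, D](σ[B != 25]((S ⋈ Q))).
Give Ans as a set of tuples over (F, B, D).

{(1, 28, m), (17, 21, y), (17, 28, m), (18, 28, m), (29, 19, t), (29, 31, y), (29, 34, v), (33, 19, t), (33, 31, y), (33, 34, v), (6, 21, y)}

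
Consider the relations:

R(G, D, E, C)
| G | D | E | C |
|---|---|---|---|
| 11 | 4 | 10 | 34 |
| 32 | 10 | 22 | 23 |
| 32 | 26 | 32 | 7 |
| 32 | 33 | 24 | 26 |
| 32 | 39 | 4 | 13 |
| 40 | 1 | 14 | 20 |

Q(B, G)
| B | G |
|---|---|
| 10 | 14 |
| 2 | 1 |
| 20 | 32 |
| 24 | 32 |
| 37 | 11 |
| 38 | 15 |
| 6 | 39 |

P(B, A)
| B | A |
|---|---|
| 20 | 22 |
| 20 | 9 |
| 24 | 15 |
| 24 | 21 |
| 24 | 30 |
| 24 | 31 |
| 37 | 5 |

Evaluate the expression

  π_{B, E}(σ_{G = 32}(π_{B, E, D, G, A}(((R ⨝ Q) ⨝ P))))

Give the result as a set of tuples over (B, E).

R ⋈ Q (natural join on G): {(11, 4, 10, 34, 37), (32, 10, 22, 23, 20), (32, 10, 22, 23, 24), (32, 26, 32, 7, 20), (32, 26, 32, 7, 24), (32, 33, 24, 26, 20), (32, 33, 24, 26, 24), (32, 39, 4, 13, 20), (32, 39, 4, 13, 24)}
(R ⨝ Q) ⋈ P (natural join on B): {(11, 4, 10, 34, 37, 5), (32, 10, 22, 23, 20, 22), (32, 10, 22, 23, 20, 9), (32, 10, 22, 23, 24, 15), (32, 10, 22, 23, 24, 21), (32, 10, 22, 23, 24, 30), (32, 10, 22, 23, 24, 31), (32, 26, 32, 7, 20, 22), (32, 26, 32, 7, 20, 9), (32, 26, 32, 7, 24, 15), (32, 26, 32, 7, 24, 21), (32, 26, 32, 7, 24, 30), (32, 26, 32, 7, 24, 31), (32, 33, 24, 26, 20, 22), (32, 33, 24, 26, 20, 9), (32, 33, 24, 26, 24, 15), (32, 33, 24, 26, 24, 21), (32, 33, 24, 26, 24, 30), (32, 33, 24, 26, 24, 31), (32, 39, 4, 13, 20, 22), (32, 39, 4, 13, 20, 9), (32, 39, 4, 13, 24, 15), (32, 39, 4, 13, 24, 21), (32, 39, 4, 13, 24, 30), (32, 39, 4, 13, 24, 31)}
π[B, E, D, G, A]: project onto (B, E, D, G, A) → {(20, 22, 10, 32, 22), (20, 22, 10, 32, 9), (20, 24, 33, 32, 22), (20, 24, 33, 32, 9), (20, 32, 26, 32, 22), (20, 32, 26, 32, 9), (20, 4, 39, 32, 22), (20, 4, 39, 32, 9), (24, 22, 10, 32, 15), (24, 22, 10, 32, 21), (24, 22, 10, 32, 30), (24, 22, 10, 32, 31), (24, 24, 33, 32, 15), (24, 24, 33, 32, 21), (24, 24, 33, 32, 30), (24, 24, 33, 32, 31), (24, 32, 26, 32, 15), (24, 32, 26, 32, 21), (24, 32, 26, 32, 30), (24, 32, 26, 32, 31), (24, 4, 39, 32, 15), (24, 4, 39, 32, 21), (24, 4, 39, 32, 30), (24, 4, 39, 32, 31), (37, 10, 4, 11, 5)}
σ[G = 32]: keep tuples satisfying G = 32 → {(20, 22, 10, 32, 22), (20, 22, 10, 32, 9), (20, 24, 33, 32, 22), (20, 24, 33, 32, 9), (20, 32, 26, 32, 22), (20, 32, 26, 32, 9), (20, 4, 39, 32, 22), (20, 4, 39, 32, 9), (24, 22, 10, 32, 15), (24, 22, 10, 32, 21), (24, 22, 10, 32, 30), (24, 22, 10, 32, 31), (24, 24, 33, 32, 15), (24, 24, 33, 32, 21), (24, 24, 33, 32, 30), (24, 24, 33, 32, 31), (24, 32, 26, 32, 15), (24, 32, 26, 32, 21), (24, 32, 26, 32, 30), (24, 32, 26, 32, 31), (24, 4, 39, 32, 15), (24, 4, 39, 32, 21), (24, 4, 39, 32, 30), (24, 4, 39, 32, 31)}
π[B, E]: project onto (B, E) (16 duplicate(s) eliminated) → {(20, 22), (20, 24), (20, 32), (20, 4), (24, 22), (24, 24), (24, 32), (24, 4)}

{(20, 22), (20, 24), (20, 32), (20, 4), (24, 22), (24, 24), (24, 32), (24, 4)}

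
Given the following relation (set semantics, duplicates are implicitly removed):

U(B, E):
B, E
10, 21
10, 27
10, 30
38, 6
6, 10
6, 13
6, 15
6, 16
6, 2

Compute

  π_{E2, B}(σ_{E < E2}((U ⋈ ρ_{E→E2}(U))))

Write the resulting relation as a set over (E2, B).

{(10, 6), (13, 6), (15, 6), (16, 6), (27, 10), (30, 10)}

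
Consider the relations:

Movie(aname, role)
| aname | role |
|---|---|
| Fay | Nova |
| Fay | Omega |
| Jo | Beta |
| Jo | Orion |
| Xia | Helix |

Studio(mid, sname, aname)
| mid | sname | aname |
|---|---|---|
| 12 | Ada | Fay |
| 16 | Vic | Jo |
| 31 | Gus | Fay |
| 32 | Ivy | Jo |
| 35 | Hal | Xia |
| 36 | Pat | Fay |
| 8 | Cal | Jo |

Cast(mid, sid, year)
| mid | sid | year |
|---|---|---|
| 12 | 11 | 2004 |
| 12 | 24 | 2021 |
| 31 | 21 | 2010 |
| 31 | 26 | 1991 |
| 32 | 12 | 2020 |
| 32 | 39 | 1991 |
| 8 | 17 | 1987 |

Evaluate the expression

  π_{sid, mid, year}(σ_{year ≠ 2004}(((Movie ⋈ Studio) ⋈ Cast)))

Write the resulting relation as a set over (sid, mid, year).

Movie ⋈ Studio (natural join on aname): {(Fay, Nova, 12, Ada), (Fay, Nova, 31, Gus), (Fay, Nova, 36, Pat), (Fay, Omega, 12, Ada), (Fay, Omega, 31, Gus), (Fay, Omega, 36, Pat), (Jo, Beta, 16, Vic), (Jo, Beta, 32, Ivy), (Jo, Beta, 8, Cal), (Jo, Orion, 16, Vic), (Jo, Orion, 32, Ivy), (Jo, Orion, 8, Cal), (Xia, Helix, 35, Hal)}
(Movie ⋈ Studio) ⋈ Cast (natural join on mid): {(Fay, Nova, 12, Ada, 11, 2004), (Fay, Nova, 12, Ada, 24, 2021), (Fay, Nova, 31, Gus, 21, 2010), (Fay, Nova, 31, Gus, 26, 1991), (Fay, Omega, 12, Ada, 11, 2004), (Fay, Omega, 12, Ada, 24, 2021), (Fay, Omega, 31, Gus, 21, 2010), (Fay, Omega, 31, Gus, 26, 1991), (Jo, Beta, 32, Ivy, 12, 2020), (Jo, Beta, 32, Ivy, 39, 1991), (Jo, Beta, 8, Cal, 17, 1987), (Jo, Orion, 32, Ivy, 12, 2020), (Jo, Orion, 32, Ivy, 39, 1991), (Jo, Orion, 8, Cal, 17, 1987)}
Selection year ≠ 2004: {(Fay, Nova, 12, Ada, 24, 2021), (Fay, Nova, 31, Gus, 21, 2010), (Fay, Nova, 31, Gus, 26, 1991), (Fay, Omega, 12, Ada, 24, 2021), (Fay, Omega, 31, Gus, 21, 2010), (Fay, Omega, 31, Gus, 26, 1991), (Jo, Beta, 32, Ivy, 12, 2020), (Jo, Beta, 32, Ivy, 39, 1991), (Jo, Beta, 8, Cal, 17, 1987), (Jo, Orion, 32, Ivy, 12, 2020), (Jo, Orion, 32, Ivy, 39, 1991), (Jo, Orion, 8, Cal, 17, 1987)}
Keep only column(s) sid, mid, year (6 duplicate(s) eliminated): {(12, 32, 2020), (17, 8, 1987), (21, 31, 2010), (24, 12, 2021), (26, 31, 1991), (39, 32, 1991)}

{(12, 32, 2020), (17, 8, 1987), (21, 31, 2010), (24, 12, 2021), (26, 31, 1991), (39, 32, 1991)}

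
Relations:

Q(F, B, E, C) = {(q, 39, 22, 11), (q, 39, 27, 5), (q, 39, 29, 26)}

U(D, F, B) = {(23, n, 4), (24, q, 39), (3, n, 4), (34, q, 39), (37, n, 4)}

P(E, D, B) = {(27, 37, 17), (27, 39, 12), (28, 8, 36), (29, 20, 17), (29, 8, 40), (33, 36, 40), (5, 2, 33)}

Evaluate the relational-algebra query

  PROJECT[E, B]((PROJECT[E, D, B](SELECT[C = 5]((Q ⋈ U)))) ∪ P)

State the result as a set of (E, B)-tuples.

Natural join on F, B: {(q, 39, 22, 11, 24), (q, 39, 22, 11, 34), (q, 39, 27, 5, 24), (q, 39, 27, 5, 34), (q, 39, 29, 26, 24), (q, 39, 29, 26, 34)}
Filtering on C = 5 leaves {(q, 39, 27, 5, 24), (q, 39, 27, 5, 34)}.
Keep only column(s) E, D, B: {(27, 24, 39), (27, 34, 39)}
Set union of the two operands is {(27, 24, 39), (27, 34, 39), (27, 37, 17), (27, 39, 12), (28, 8, 36), (29, 20, 17), (29, 8, 40), (33, 36, 40), (5, 2, 33)}.
Keep only column(s) E, B (1 duplicate(s) eliminated): {(27, 12), (27, 17), (27, 39), (28, 36), (29, 17), (29, 40), (33, 40), (5, 33)}

{(27, 12), (27, 17), (27, 39), (28, 36), (29, 17), (29, 40), (33, 40), (5, 33)}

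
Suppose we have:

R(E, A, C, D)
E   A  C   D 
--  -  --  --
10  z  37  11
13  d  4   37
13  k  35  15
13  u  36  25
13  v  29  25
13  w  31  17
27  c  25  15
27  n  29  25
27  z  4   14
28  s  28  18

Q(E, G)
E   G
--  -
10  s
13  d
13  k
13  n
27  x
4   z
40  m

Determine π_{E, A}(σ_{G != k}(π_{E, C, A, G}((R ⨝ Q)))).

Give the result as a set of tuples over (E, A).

{(10, z), (13, d), (13, k), (13, u), (13, v), (13, w), (27, c), (27, n), (27, z)}

Natural join on E: {(10, z, 37, 11, s), (13, d, 4, 37, d), (13, d, 4, 37, k), (13, d, 4, 37, n), (13, k, 35, 15, d), (13, k, 35, 15, k), (13, k, 35, 15, n), (13, u, 36, 25, d), (13, u, 36, 25, k), (13, u, 36, 25, n), (13, v, 29, 25, d), (13, v, 29, 25, k), (13, v, 29, 25, n), (13, w, 31, 17, d), (13, w, 31, 17, k), (13, w, 31, 17, n), (27, c, 25, 15, x), (27, n, 29, 25, x), (27, z, 4, 14, x)}
Keep only column(s) E, C, A, G: {(10, 37, z, s), (13, 29, v, d), (13, 29, v, k), (13, 29, v, n), (13, 31, w, d), (13, 31, w, k), (13, 31, w, n), (13, 35, k, d), (13, 35, k, k), (13, 35, k, n), (13, 36, u, d), (13, 36, u, k), (13, 36, u, n), (13, 4, d, d), (13, 4, d, k), (13, 4, d, n), (27, 25, c, x), (27, 29, n, x), (27, 4, z, x)}
σ[G != k]: keep tuples satisfying G != k → {(10, 37, z, s), (13, 29, v, d), (13, 29, v, n), (13, 31, w, d), (13, 31, w, n), (13, 35, k, d), (13, 35, k, n), (13, 36, u, d), (13, 36, u, n), (13, 4, d, d), (13, 4, d, n), (27, 25, c, x), (27, 29, n, x), (27, 4, z, x)}
Keep only column(s) E, A (5 duplicate(s) eliminated): {(10, z), (13, d), (13, k), (13, u), (13, v), (13, w), (27, c), (27, n), (27, z)}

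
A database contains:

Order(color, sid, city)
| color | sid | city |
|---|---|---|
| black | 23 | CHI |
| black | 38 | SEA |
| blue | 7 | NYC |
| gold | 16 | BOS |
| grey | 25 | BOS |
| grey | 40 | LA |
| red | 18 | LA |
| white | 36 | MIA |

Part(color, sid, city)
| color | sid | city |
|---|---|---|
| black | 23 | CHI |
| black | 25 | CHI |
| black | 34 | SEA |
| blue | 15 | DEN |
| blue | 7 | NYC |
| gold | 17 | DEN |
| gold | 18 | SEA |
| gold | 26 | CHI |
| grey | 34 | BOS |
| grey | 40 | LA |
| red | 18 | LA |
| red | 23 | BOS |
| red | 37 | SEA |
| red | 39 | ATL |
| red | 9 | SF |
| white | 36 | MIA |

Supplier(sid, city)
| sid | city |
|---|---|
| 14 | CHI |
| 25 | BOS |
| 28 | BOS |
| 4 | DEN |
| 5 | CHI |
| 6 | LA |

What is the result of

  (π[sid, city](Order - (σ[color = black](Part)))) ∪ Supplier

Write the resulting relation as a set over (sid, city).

σ[color = black]: keep tuples satisfying color = black → {(black, 23, CHI), (black, 25, CHI), (black, 34, SEA)}
Taking the difference: {(black, 38, SEA), (blue, 7, NYC), (gold, 16, BOS), (grey, 25, BOS), (grey, 40, LA), (red, 18, LA), (white, 36, MIA)}
π[sid, city]: project onto (sid, city) → {(16, BOS), (18, LA), (25, BOS), (36, MIA), (38, SEA), (40, LA), (7, NYC)}
Taking the union: {(14, CHI), (16, BOS), (18, LA), (25, BOS), (28, BOS), (36, MIA), (38, SEA), (4, DEN), (40, LA), (5, CHI), (6, LA), (7, NYC)}

{(14, CHI), (16, BOS), (18, LA), (25, BOS), (28, BOS), (36, MIA), (38, SEA), (4, DEN), (40, LA), (5, CHI), (6, LA), (7, NYC)}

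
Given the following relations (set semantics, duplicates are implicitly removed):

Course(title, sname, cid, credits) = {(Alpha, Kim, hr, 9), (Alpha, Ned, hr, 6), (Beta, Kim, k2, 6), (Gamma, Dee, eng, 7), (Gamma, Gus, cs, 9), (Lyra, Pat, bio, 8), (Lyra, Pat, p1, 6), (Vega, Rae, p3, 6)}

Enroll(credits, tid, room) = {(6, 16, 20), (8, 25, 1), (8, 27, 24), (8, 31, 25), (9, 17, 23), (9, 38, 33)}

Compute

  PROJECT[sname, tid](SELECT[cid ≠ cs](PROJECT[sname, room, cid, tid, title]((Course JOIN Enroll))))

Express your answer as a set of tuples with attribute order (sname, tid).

Joining Course and Enroll on credits yields {(Alpha, Kim, hr, 9, 17, 23), (Alpha, Kim, hr, 9, 38, 33), (Alpha, Ned, hr, 6, 16, 20), (Beta, Kim, k2, 6, 16, 20), (Gamma, Gus, cs, 9, 17, 23), (Gamma, Gus, cs, 9, 38, 33), (Lyra, Pat, bio, 8, 25, 1), (Lyra, Pat, bio, 8, 27, 24), (Lyra, Pat, bio, 8, 31, 25), (Lyra, Pat, p1, 6, 16, 20), (Vega, Rae, p3, 6, 16, 20)}.
π[sname, room, cid, tid, title]: project onto (sname, room, cid, tid, title) → {(Gus, 23, cs, 17, Gamma), (Gus, 33, cs, 38, Gamma), (Kim, 20, k2, 16, Beta), (Kim, 23, hr, 17, Alpha), (Kim, 33, hr, 38, Alpha), (Ned, 20, hr, 16, Alpha), (Pat, 1, bio, 25, Lyra), (Pat, 20, p1, 16, Lyra), (Pat, 24, bio, 27, Lyra), (Pat, 25, bio, 31, Lyra), (Rae, 20, p3, 16, Vega)}
Apply σ_{cid ≠ cs}; surviving tuples: {(Kim, 20, k2, 16, Beta), (Kim, 23, hr, 17, Alpha), (Kim, 33, hr, 38, Alpha), (Ned, 20, hr, 16, Alpha), (Pat, 1, bio, 25, Lyra), (Pat, 20, p1, 16, Lyra), (Pat, 24, bio, 27, Lyra), (Pat, 25, bio, 31, Lyra), (Rae, 20, p3, 16, Vega)}
π[sname, tid]: project onto (sname, tid) → {(Kim, 16), (Kim, 17), (Kim, 38), (Ned, 16), (Pat, 16), (Pat, 25), (Pat, 27), (Pat, 31), (Rae, 16)}

{(Kim, 16), (Kim, 17), (Kim, 38), (Ned, 16), (Pat, 16), (Pat, 25), (Pat, 27), (Pat, 31), (Rae, 16)}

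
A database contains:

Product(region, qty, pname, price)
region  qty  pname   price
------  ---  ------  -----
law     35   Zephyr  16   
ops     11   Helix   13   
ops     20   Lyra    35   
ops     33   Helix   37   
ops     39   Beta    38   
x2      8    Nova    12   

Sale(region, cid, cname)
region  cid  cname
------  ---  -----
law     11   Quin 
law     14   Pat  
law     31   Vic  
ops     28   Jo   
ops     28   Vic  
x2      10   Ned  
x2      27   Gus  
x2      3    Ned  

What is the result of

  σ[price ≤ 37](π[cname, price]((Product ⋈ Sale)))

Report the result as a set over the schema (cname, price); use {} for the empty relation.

{(Gus, 12), (Jo, 13), (Jo, 35), (Jo, 37), (Ned, 12), (Pat, 16), (Quin, 16), (Vic, 13), (Vic, 16), (Vic, 35), (Vic, 37)}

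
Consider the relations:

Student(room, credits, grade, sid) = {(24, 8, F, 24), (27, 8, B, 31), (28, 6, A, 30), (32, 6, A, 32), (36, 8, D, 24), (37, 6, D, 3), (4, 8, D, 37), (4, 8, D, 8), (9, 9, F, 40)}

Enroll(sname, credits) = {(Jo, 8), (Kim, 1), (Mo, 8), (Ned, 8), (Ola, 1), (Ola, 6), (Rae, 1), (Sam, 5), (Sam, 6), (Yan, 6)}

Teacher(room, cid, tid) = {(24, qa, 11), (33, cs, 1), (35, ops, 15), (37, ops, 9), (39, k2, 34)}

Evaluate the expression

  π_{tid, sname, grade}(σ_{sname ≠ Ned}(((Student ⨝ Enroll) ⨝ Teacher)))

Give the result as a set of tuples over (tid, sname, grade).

{(11, Jo, F), (11, Mo, F), (9, Ola, D), (9, Sam, D), (9, Yan, D)}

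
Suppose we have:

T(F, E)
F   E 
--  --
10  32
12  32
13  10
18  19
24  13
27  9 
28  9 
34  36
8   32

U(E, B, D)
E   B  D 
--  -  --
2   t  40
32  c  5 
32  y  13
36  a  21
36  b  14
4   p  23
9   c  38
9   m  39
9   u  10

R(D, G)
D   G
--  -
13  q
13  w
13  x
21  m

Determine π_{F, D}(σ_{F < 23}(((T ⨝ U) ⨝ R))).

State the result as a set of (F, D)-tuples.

{(10, 13), (12, 13), (8, 13)}

Natural join on E: {(10, 32, c, 5), (10, 32, y, 13), (12, 32, c, 5), (12, 32, y, 13), (27, 9, c, 38), (27, 9, m, 39), (27, 9, u, 10), (28, 9, c, 38), (28, 9, m, 39), (28, 9, u, 10), (34, 36, a, 21), (34, 36, b, 14), (8, 32, c, 5), (8, 32, y, 13)}
Natural join on D: {(10, 32, y, 13, q), (10, 32, y, 13, w), (10, 32, y, 13, x), (12, 32, y, 13, q), (12, 32, y, 13, w), (12, 32, y, 13, x), (34, 36, a, 21, m), (8, 32, y, 13, q), (8, 32, y, 13, w), (8, 32, y, 13, x)}
Selection F < 23: {(10, 32, y, 13, q), (10, 32, y, 13, w), (10, 32, y, 13, x), (12, 32, y, 13, q), (12, 32, y, 13, w), (12, 32, y, 13, x), (8, 32, y, 13, q), (8, 32, y, 13, w), (8, 32, y, 13, x)}
π_{F, D} gives {(10, 13), (12, 13), (8, 13)} (6 duplicate(s) eliminated).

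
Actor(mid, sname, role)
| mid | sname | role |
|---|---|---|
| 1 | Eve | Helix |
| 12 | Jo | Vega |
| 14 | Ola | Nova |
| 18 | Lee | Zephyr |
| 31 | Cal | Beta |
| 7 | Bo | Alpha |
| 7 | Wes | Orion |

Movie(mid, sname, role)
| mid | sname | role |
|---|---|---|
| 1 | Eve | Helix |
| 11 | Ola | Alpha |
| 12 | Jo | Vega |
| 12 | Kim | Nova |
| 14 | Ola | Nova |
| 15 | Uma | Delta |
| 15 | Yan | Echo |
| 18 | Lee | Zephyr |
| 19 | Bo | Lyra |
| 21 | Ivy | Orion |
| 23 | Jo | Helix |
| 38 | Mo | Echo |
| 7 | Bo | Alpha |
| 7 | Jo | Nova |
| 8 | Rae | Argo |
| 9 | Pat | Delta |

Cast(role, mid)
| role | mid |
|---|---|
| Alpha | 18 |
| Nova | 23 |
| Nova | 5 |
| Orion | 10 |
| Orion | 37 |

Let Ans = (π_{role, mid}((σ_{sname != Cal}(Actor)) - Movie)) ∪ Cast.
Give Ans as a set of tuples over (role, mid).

Selection sname != Cal: {(1, Eve, Helix), (12, Jo, Vega), (14, Ola, Nova), (18, Lee, Zephyr), (7, Bo, Alpha), (7, Wes, Orion)}
Difference: {(1, Eve, Helix), (12, Jo, Vega), (14, Ola, Nova), (18, Lee, Zephyr), (7, Bo, Alpha), (7, Wes, Orion)} with {(1, Eve, Helix), (11, Ola, Alpha), (12, Jo, Vega), (12, Kim, Nova), (14, Ola, Nova), (15, Uma, Delta), (15, Yan, Echo), (18, Lee, Zephyr), (19, Bo, Lyra), (21, Ivy, Orion), (23, Jo, Helix), (38, Mo, Echo), (7, Bo, Alpha), (7, Jo, Nova), (8, Rae, Argo), (9, Pat, Delta)} → {(7, Wes, Orion)}
Projecting to role, mid: {(Orion, 7)}
Union: {(Orion, 7)} with {(Alpha, 18), (Nova, 23), (Nova, 5), (Orion, 10), (Orion, 37)} → {(Alpha, 18), (Nova, 23), (Nova, 5), (Orion, 10), (Orion, 37), (Orion, 7)}

{(Alpha, 18), (Nova, 23), (Nova, 5), (Orion, 10), (Orion, 37), (Orion, 7)}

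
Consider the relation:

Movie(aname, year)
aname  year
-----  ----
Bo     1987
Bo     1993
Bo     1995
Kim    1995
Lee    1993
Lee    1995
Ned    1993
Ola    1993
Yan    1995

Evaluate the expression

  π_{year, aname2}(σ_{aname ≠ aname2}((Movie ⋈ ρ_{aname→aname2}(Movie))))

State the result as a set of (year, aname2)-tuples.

{(1993, Bo), (1993, Lee), (1993, Ned), (1993, Ola), (1995, Bo), (1995, Kim), (1995, Lee), (1995, Yan)}

ρ[aname→aname2]: schema becomes (aname2, year); tuples unchanged.
Natural join on year: {(Bo, 1987, Bo), (Bo, 1993, Bo), (Bo, 1993, Lee), (Bo, 1993, Ned), (Bo, 1993, Ola), (Bo, 1995, Bo), (Bo, 1995, Kim), (Bo, 1995, Lee), (Bo, 1995, Yan), (Kim, 1995, Bo), (Kim, 1995, Kim), (Kim, 1995, Lee), (Kim, 1995, Yan), (Lee, 1993, Bo), (Lee, 1993, Lee), (Lee, 1993, Ned), (Lee, 1993, Ola), (Lee, 1995, Bo), (Lee, 1995, Kim), (Lee, 1995, Lee), (Lee, 1995, Yan), (Ned, 1993, Bo), (Ned, 1993, Lee), (Ned, 1993, Ned), (Ned, 1993, Ola), (Ola, 1993, Bo), (Ola, 1993, Lee), (Ola, 1993, Ned), (Ola, 1993, Ola), (Yan, 1995, Bo), (Yan, 1995, Kim), (Yan, 1995, Lee), (Yan, 1995, Yan)}
Apply σ_{aname ≠ aname2}; surviving tuples: {(Bo, 1993, Lee), (Bo, 1993, Ned), (Bo, 1993, Ola), (Bo, 1995, Kim), (Bo, 1995, Lee), (Bo, 1995, Yan), (Kim, 1995, Bo), (Kim, 1995, Lee), (Kim, 1995, Yan), (Lee, 1993, Bo), (Lee, 1993, Ned), (Lee, 1993, Ola), (Lee, 1995, Bo), (Lee, 1995, Kim), (Lee, 1995, Yan), (Ned, 1993, Bo), (Ned, 1993, Lee), (Ned, 1993, Ola), (Ola, 1993, Bo), (Ola, 1993, Lee), (Ola, 1993, Ned), (Yan, 1995, Bo), (Yan, 1995, Kim), (Yan, 1995, Lee)}
Projecting to year, aname2 (16 duplicate(s) eliminated): {(1993, Bo), (1993, Lee), (1993, Ned), (1993, Ola), (1995, Bo), (1995, Kim), (1995, Lee), (1995, Yan)}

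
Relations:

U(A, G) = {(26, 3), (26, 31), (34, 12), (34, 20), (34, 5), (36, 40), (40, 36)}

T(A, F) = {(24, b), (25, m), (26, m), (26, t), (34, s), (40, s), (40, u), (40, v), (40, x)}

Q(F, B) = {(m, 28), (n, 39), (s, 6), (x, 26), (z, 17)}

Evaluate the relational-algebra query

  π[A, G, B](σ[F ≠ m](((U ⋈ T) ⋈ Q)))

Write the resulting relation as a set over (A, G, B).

Joining U and T on A yields {(26, 3, m), (26, 3, t), (26, 31, m), (26, 31, t), (34, 12, s), (34, 20, s), (34, 5, s), (40, 36, s), (40, 36, u), (40, 36, v), (40, 36, x)}.
Joining (U ⋈ T) and Q on F yields {(26, 3, m, 28), (26, 31, m, 28), (34, 12, s, 6), (34, 20, s, 6), (34, 5, s, 6), (40, 36, s, 6), (40, 36, x, 26)}.
σ[F ≠ m]: keep tuples satisfying F ≠ m → {(34, 12, s, 6), (34, 20, s, 6), (34, 5, s, 6), (40, 36, s, 6), (40, 36, x, 26)}
π[A, G, B]: project onto (A, G, B) → {(34, 12, 6), (34, 20, 6), (34, 5, 6), (40, 36, 26), (40, 36, 6)}

{(34, 12, 6), (34, 20, 6), (34, 5, 6), (40, 36, 26), (40, 36, 6)}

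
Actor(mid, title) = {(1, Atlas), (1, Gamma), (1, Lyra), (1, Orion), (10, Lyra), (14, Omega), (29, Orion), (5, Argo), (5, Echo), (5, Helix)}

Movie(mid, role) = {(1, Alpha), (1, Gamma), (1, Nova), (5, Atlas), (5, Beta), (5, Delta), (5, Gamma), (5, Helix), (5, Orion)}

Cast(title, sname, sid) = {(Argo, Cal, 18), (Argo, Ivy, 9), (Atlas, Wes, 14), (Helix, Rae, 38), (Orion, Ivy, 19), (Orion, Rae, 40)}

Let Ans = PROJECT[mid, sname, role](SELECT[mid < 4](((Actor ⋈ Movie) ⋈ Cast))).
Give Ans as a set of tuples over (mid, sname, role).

{(1, Ivy, Alpha), (1, Ivy, Gamma), (1, Ivy, Nova), (1, Rae, Alpha), (1, Rae, Gamma), (1, Rae, Nova), (1, Wes, Alpha), (1, Wes, Gamma), (1, Wes, Nova)}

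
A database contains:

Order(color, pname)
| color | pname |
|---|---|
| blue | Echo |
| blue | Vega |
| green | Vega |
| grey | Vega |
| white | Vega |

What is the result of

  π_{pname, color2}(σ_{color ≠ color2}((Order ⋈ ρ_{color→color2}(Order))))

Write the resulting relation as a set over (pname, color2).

ρ[color→color2]: schema becomes (color2, pname); tuples unchanged.
Joining Order and ρ_{color→color2}(Order) on pname yields {(blue, Echo, blue), (blue, Vega, blue), (blue, Vega, green), (blue, Vega, grey), (blue, Vega, white), (green, Vega, blue), (green, Vega, green), (green, Vega, grey), (green, Vega, white), (grey, Vega, blue), (grey, Vega, green), (grey, Vega, grey), (grey, Vega, white), (white, Vega, blue), (white, Vega, green), (white, Vega, grey), (white, Vega, white)}.
Apply σ_{color ≠ color2}; surviving tuples: {(blue, Vega, green), (blue, Vega, grey), (blue, Vega, white), (green, Vega, blue), (green, Vega, grey), (green, Vega, white), (grey, Vega, blue), (grey, Vega, green), (grey, Vega, white), (white, Vega, blue), (white, Vega, green), (white, Vega, grey)}
π[pname, color2]: project onto (pname, color2) (8 duplicate(s) eliminated) → {(Vega, blue), (Vega, green), (Vega, grey), (Vega, white)}

{(Vega, blue), (Vega, green), (Vega, grey), (Vega, white)}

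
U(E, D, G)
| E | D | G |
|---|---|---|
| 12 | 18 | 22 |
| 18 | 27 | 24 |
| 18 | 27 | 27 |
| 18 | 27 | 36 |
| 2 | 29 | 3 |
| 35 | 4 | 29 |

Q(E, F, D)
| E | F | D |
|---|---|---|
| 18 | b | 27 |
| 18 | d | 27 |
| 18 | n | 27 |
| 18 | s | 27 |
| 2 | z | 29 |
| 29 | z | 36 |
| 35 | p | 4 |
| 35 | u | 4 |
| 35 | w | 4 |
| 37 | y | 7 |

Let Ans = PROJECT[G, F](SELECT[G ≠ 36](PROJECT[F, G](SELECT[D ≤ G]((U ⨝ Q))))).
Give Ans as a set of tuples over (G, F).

Joining U and Q on E, D yields {(18, 27, 24, b), (18, 27, 24, d), (18, 27, 24, n), (18, 27, 24, s), (18, 27, 27, b), (18, 27, 27, d), (18, 27, 27, n), (18, 27, 27, s), (18, 27, 36, b), (18, 27, 36, d), (18, 27, 36, n), (18, 27, 36, s), (2, 29, 3, z), (35, 4, 29, p), (35, 4, 29, u), (35, 4, 29, w)}.
σ[D ≤ G]: keep tuples satisfying D ≤ G → {(18, 27, 27, b), (18, 27, 27, d), (18, 27, 27, n), (18, 27, 27, s), (18, 27, 36, b), (18, 27, 36, d), (18, 27, 36, n), (18, 27, 36, s), (35, 4, 29, p), (35, 4, 29, u), (35, 4, 29, w)}
Projecting to F, G: {(b, 27), (b, 36), (d, 27), (d, 36), (n, 27), (n, 36), (p, 29), (s, 27), (s, 36), (u, 29), (w, 29)}
σ[G ≠ 36]: keep tuples satisfying G ≠ 36 → {(b, 27), (d, 27), (n, 27), (p, 29), (s, 27), (u, 29), (w, 29)}
Projecting to G, F: {(27, b), (27, d), (27, n), (27, s), (29, p), (29, u), (29, w)}

{(27, b), (27, d), (27, n), (27, s), (29, p), (29, u), (29, w)}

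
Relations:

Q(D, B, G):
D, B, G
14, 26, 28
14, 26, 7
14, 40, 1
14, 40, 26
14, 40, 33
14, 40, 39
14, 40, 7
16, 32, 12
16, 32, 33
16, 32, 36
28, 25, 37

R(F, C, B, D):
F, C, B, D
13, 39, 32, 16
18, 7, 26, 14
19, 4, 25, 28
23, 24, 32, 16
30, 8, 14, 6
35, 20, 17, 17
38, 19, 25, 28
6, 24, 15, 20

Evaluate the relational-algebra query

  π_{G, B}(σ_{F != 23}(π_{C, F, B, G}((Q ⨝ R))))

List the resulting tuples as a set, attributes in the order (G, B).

Joining Q and R on D, B yields {(14, 26, 28, 18, 7), (14, 26, 7, 18, 7), (16, 32, 12, 13, 39), (16, 32, 12, 23, 24), (16, 32, 33, 13, 39), (16, 32, 33, 23, 24), (16, 32, 36, 13, 39), (16, 32, 36, 23, 24), (28, 25, 37, 19, 4), (28, 25, 37, 38, 19)}.
Projecting to C, F, B, G: {(19, 38, 25, 37), (24, 23, 32, 12), (24, 23, 32, 33), (24, 23, 32, 36), (39, 13, 32, 12), (39, 13, 32, 33), (39, 13, 32, 36), (4, 19, 25, 37), (7, 18, 26, 28), (7, 18, 26, 7)}
σ[F != 23]: keep tuples satisfying F != 23 → {(19, 38, 25, 37), (39, 13, 32, 12), (39, 13, 32, 33), (39, 13, 32, 36), (4, 19, 25, 37), (7, 18, 26, 28), (7, 18, 26, 7)}
Projecting to G, B (1 duplicate(s) eliminated): {(12, 32), (28, 26), (33, 32), (36, 32), (37, 25), (7, 26)}

{(12, 32), (28, 26), (33, 32), (36, 32), (37, 25), (7, 26)}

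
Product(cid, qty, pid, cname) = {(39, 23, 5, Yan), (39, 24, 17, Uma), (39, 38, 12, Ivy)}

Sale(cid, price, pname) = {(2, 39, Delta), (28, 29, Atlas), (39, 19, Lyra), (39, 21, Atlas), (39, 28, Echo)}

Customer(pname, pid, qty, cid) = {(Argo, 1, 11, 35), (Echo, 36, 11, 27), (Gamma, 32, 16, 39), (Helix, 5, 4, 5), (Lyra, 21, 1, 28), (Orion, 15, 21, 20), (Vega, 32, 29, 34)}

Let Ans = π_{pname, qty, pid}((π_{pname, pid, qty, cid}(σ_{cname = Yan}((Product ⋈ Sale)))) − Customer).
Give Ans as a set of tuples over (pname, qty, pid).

{(Atlas, 23, 5), (Echo, 23, 5), (Lyra, 23, 5)}

Product ⋈ Sale (natural join on cid): {(39, 23, 5, Yan, 19, Lyra), (39, 23, 5, Yan, 21, Atlas), (39, 23, 5, Yan, 28, Echo), (39, 24, 17, Uma, 19, Lyra), (39, 24, 17, Uma, 21, Atlas), (39, 24, 17, Uma, 28, Echo), (39, 38, 12, Ivy, 19, Lyra), (39, 38, 12, Ivy, 21, Atlas), (39, 38, 12, Ivy, 28, Echo)}
σ[cname = Yan]: keep tuples satisfying cname = Yan → {(39, 23, 5, Yan, 19, Lyra), (39, 23, 5, Yan, 21, Atlas), (39, 23, 5, Yan, 28, Echo)}
Projecting to pname, pid, qty, cid: {(Atlas, 5, 23, 39), (Echo, 5, 23, 39), (Lyra, 5, 23, 39)}
Set difference of the two operands is {(Atlas, 5, 23, 39), (Echo, 5, 23, 39), (Lyra, 5, 23, 39)}.
Projecting to pname, qty, pid: {(Atlas, 23, 5), (Echo, 23, 5), (Lyra, 23, 5)}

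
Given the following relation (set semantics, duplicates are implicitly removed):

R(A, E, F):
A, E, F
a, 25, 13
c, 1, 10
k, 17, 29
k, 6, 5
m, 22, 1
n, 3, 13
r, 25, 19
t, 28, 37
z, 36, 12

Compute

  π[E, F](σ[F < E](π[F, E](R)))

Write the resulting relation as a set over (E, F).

{(22, 1), (25, 13), (25, 19), (36, 12), (6, 5)}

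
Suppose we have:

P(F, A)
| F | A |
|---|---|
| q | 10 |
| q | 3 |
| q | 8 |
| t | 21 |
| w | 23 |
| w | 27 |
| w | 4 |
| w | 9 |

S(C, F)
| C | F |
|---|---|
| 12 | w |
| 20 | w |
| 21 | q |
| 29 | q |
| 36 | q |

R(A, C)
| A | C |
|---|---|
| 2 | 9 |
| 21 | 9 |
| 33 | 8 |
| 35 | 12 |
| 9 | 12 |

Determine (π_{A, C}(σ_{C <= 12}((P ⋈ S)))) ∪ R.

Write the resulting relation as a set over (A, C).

{(2, 9), (21, 9), (23, 12), (27, 12), (33, 8), (35, 12), (4, 12), (9, 12)}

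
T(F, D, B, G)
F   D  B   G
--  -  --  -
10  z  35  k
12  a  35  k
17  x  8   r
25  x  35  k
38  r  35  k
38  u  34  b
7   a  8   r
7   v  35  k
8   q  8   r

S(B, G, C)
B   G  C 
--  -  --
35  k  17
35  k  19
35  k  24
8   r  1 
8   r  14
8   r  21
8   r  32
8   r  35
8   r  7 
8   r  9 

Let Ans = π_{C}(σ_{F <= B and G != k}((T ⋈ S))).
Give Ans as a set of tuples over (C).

{1, 14, 21, 32, 35, 7, 9}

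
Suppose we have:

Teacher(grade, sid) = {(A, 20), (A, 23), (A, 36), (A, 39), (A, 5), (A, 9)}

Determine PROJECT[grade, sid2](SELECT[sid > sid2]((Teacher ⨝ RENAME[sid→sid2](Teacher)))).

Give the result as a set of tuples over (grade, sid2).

{(A, 20), (A, 23), (A, 36), (A, 5), (A, 9)}

ρ[sid→sid2]: schema becomes (grade, sid2); tuples unchanged.
Teacher ⋈ RENAME[sid→sid2](Teacher) (natural join on grade): {(A, 20, 20), (A, 20, 23), (A, 20, 36), (A, 20, 39), (A, 20, 5), (A, 20, 9), (A, 23, 20), (A, 23, 23), (A, 23, 36), (A, 23, 39), (A, 23, 5), (A, 23, 9), (A, 36, 20), (A, 36, 23), (A, 36, 36), (A, 36, 39), (A, 36, 5), (A, 36, 9), (A, 39, 20), (A, 39, 23), (A, 39, 36), (A, 39, 39), (A, 39, 5), (A, 39, 9), (A, 5, 20), (A, 5, 23), (A, 5, 36), (A, 5, 39), (A, 5, 5), (A, 5, 9), (A, 9, 20), (A, 9, 23), (A, 9, 36), (A, 9, 39), (A, 9, 5), (A, 9, 9)}
Selection sid > sid2: {(A, 20, 5), (A, 20, 9), (A, 23, 20), (A, 23, 5), (A, 23, 9), (A, 36, 20), (A, 36, 23), (A, 36, 5), (A, 36, 9), (A, 39, 20), (A, 39, 23), (A, 39, 36), (A, 39, 5), (A, 39, 9), (A, 9, 5)}
π_{grade, sid2} gives {(A, 20), (A, 23), (A, 36), (A, 5), (A, 9)} (10 duplicate(s) eliminated).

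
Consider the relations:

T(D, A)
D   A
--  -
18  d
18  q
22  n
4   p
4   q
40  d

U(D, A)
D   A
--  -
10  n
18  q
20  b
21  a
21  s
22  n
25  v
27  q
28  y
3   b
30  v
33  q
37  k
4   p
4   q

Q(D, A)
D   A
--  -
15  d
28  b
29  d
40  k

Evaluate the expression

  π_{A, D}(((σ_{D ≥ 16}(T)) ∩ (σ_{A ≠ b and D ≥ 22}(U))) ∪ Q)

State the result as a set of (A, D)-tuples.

{(b, 28), (d, 15), (d, 29), (k, 40), (n, 22)}

Selection D ≥ 16: {(18, d), (18, q), (22, n), (40, d)}
Selection A ≠ b and D ≥ 22: {(22, n), (25, v), (27, q), (28, y), (30, v), (33, q), (37, k)}
Set intersection of the two operands is {(22, n)}.
Set union of the two operands is {(15, d), (22, n), (28, b), (29, d), (40, k)}.
Keep only column(s) A, D: {(b, 28), (d, 15), (d, 29), (k, 40), (n, 22)}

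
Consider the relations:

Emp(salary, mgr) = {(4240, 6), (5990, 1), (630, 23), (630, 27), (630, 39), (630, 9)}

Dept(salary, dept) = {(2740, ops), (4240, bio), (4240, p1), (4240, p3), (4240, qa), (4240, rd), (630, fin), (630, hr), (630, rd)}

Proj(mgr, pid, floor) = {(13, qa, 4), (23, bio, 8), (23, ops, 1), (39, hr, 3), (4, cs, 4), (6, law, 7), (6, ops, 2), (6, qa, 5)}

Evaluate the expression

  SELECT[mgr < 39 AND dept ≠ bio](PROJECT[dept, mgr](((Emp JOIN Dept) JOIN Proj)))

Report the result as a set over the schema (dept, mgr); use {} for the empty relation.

{(fin, 23), (hr, 23), (p1, 6), (p3, 6), (qa, 6), (rd, 23), (rd, 6)}

Natural join on salary: {(4240, 6, bio), (4240, 6, p1), (4240, 6, p3), (4240, 6, qa), (4240, 6, rd), (630, 23, fin), (630, 23, hr), (630, 23, rd), (630, 27, fin), (630, 27, hr), (630, 27, rd), (630, 39, fin), (630, 39, hr), (630, 39, rd), (630, 9, fin), (630, 9, hr), (630, 9, rd)}
Natural join on mgr: {(4240, 6, bio, law, 7), (4240, 6, bio, ops, 2), (4240, 6, bio, qa, 5), (4240, 6, p1, law, 7), (4240, 6, p1, ops, 2), (4240, 6, p1, qa, 5), (4240, 6, p3, law, 7), (4240, 6, p3, ops, 2), (4240, 6, p3, qa, 5), (4240, 6, qa, law, 7), (4240, 6, qa, ops, 2), (4240, 6, qa, qa, 5), (4240, 6, rd, law, 7), (4240, 6, rd, ops, 2), (4240, 6, rd, qa, 5), (630, 23, fin, bio, 8), (630, 23, fin, ops, 1), (630, 23, hr, bio, 8), (630, 23, hr, ops, 1), (630, 23, rd, bio, 8), (630, 23, rd, ops, 1), (630, 39, fin, hr, 3), (630, 39, hr, hr, 3), (630, 39, rd, hr, 3)}
Keep only column(s) dept, mgr (13 duplicate(s) eliminated): {(bio, 6), (fin, 23), (fin, 39), (hr, 23), (hr, 39), (p1, 6), (p3, 6), (qa, 6), (rd, 23), (rd, 39), (rd, 6)}
σ[mgr < 39 AND dept ≠ bio]: keep tuples satisfying mgr < 39 AND dept ≠ bio → {(fin, 23), (hr, 23), (p1, 6), (p3, 6), (qa, 6), (rd, 23), (rd, 6)}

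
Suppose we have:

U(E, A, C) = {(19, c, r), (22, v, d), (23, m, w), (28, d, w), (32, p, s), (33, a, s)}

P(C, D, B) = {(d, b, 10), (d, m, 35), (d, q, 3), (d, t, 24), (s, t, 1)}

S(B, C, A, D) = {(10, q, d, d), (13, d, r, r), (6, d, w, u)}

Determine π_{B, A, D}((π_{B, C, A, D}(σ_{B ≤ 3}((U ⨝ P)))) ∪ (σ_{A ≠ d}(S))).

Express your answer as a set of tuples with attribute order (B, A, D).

{(1, a, t), (1, p, t), (13, r, r), (3, v, q), (6, w, u)}

Joining U and P on C yields {(22, v, d, b, 10), (22, v, d, m, 35), (22, v, d, q, 3), (22, v, d, t, 24), (32, p, s, t, 1), (33, a, s, t, 1)}.
Filtering on B ≤ 3 leaves {(22, v, d, q, 3), (32, p, s, t, 1), (33, a, s, t, 1)}.
π[B, C, A, D]: project onto (B, C, A, D) → {(1, s, a, t), (1, s, p, t), (3, d, v, q)}
Filtering on A ≠ d leaves {(13, d, r, r), (6, d, w, u)}.
Union: {(1, s, a, t), (1, s, p, t), (3, d, v, q)} with {(13, d, r, r), (6, d, w, u)} → {(1, s, a, t), (1, s, p, t), (13, d, r, r), (3, d, v, q), (6, d, w, u)}
π[B, A, D]: project onto (B, A, D) → {(1, a, t), (1, p, t), (13, r, r), (3, v, q), (6, w, u)}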